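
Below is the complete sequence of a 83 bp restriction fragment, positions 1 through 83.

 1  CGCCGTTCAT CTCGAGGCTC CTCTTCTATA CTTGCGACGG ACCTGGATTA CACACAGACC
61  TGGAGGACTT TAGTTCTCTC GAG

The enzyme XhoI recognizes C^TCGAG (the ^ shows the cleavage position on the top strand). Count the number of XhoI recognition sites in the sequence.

2

CTCGAG occurs starting at positions 11, 78.
XhoI cuts at 2 sites.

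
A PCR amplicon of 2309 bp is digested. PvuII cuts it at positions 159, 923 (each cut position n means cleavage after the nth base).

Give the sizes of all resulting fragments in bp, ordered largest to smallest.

Linear molecule, 2 cuts → 3 fragments:
  159 − 0 = 159 bp
  923 − 159 = 764 bp
  2309 − 923 = 1386 bp
Sorted largest to smallest: 1386, 764, 159 bp.

1386, 764, 159 bp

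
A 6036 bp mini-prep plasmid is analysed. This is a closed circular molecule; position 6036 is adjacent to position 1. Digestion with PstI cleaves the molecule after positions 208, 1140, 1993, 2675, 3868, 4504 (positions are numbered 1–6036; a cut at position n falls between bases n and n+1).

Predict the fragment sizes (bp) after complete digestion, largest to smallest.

Circular molecule, 6 cuts → 6 fragments:
  1140 − 208 = 932 bp
  1993 − 1140 = 853 bp
  2675 − 1993 = 682 bp
  3868 − 2675 = 1193 bp
  4504 − 3868 = 636 bp
  wrap: 6036 − 4504 + 208 = 1740 bp
Sorted largest to smallest: 1740, 1193, 932, 853, 682, 636 bp.

1740, 1193, 932, 853, 682, 636 bp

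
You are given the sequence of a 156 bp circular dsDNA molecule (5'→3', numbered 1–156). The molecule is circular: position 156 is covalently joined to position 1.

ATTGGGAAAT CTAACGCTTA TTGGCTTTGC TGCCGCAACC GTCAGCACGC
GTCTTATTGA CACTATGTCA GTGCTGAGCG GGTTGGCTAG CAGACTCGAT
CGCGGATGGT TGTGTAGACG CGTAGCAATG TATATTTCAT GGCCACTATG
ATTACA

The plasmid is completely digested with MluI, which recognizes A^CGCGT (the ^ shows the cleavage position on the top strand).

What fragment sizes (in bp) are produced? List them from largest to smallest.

MluI sites (ACGCGT) start at positions 47, 118.
MluI cuts after the first base of each site, so after positions 47, 118.
Circular molecule, 2 cuts → 2 fragments:
  48–118 → 71 bp
  119–156 then 1–47 → 38 + 47 = 85 bp
Sorted largest to smallest: 85, 71 bp.

85, 71 bp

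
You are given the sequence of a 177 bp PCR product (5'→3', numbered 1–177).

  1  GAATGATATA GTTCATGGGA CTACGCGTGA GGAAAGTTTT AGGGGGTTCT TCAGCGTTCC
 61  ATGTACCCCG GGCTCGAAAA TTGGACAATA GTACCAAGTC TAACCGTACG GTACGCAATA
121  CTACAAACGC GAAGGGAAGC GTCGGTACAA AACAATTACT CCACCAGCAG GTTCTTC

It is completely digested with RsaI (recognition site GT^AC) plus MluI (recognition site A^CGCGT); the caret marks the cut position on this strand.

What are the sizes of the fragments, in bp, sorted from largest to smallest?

41, 34, 31, 28, 23, 15, 5 bp

RsaI sites (GTAC) start at positions 63, 91, 106, 111, 145.
RsaI cuts after base 2 of each site, so after positions 64, 92, 107, 112, 146.
The MluI site (ACGCGT) starts at position 23.
MluI cuts after the first base of each site, so after position 23.
Combined cut positions: 23, 64, 92, 107, 112, 146.
Linear molecule, 6 cuts → 7 fragments:
  1–23 → 23 bp
  24–64 → 41 bp
  65–92 → 28 bp
  93–107 → 15 bp
  108–112 → 5 bp
  113–146 → 34 bp
  147–177 → 31 bp
Sorted largest to smallest: 41, 34, 31, 28, 23, 15, 5 bp.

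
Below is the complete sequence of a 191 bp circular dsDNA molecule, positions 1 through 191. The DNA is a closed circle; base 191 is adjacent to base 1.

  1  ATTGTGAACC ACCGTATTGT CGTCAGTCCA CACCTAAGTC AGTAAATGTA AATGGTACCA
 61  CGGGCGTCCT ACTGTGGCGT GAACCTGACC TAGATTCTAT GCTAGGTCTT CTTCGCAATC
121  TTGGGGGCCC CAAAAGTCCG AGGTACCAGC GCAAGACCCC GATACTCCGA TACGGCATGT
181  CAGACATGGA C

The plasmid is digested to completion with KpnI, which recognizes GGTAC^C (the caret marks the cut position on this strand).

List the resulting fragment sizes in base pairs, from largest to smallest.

103, 88 bp

KpnI sites (GGTACC) start at positions 54, 142.
KpnI cuts after base 5 of each site (before the last base), so after positions 58, 146.
Circular molecule, 2 cuts → 2 fragments:
  59–146 → 88 bp
  147–191 then 1–58 → 45 + 58 = 103 bp
Sorted largest to smallest: 103, 88 bp.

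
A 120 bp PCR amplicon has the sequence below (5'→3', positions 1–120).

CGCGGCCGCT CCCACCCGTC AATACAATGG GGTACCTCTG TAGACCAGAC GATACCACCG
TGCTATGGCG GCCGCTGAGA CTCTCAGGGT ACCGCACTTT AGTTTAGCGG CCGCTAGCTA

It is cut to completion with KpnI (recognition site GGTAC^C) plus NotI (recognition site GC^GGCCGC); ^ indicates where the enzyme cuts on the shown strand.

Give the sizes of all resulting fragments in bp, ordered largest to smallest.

KpnI sites (GGTACC) start at positions 31, 88.
KpnI cuts after base 5 of each site (before the last base), so after positions 35, 92.
NotI sites (GCGGCCGC) start at positions 2, 68, 107.
NotI cuts after base 2 of each site, so after positions 3, 69, 108.
Combined cut positions: 3, 35, 69, 92, 108.
Linear molecule, 5 cuts → 6 fragments:
  1–3 → 3 bp
  4–35 → 32 bp
  36–69 → 34 bp
  70–92 → 23 bp
  93–108 → 16 bp
  109–120 → 12 bp
Sorted largest to smallest: 34, 32, 23, 16, 12, 3 bp.

34, 32, 23, 16, 12, 3 bp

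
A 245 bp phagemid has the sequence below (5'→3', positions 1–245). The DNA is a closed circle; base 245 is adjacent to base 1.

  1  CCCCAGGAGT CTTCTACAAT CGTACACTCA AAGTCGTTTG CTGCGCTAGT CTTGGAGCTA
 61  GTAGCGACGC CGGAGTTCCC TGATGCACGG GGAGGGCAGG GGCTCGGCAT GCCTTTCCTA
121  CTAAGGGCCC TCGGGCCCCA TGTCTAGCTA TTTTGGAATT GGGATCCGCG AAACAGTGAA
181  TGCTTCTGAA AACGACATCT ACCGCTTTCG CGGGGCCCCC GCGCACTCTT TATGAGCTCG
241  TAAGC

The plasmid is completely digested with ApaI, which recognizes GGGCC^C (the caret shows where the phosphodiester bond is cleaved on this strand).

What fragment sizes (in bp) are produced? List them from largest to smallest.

157, 80, 8 bp

ApaI sites (GGGCCC) start at positions 125, 133, 213.
ApaI cuts after base 5 of each site (before the last base), so after positions 129, 137, 217.
Circular molecule, 3 cuts → 3 fragments:
  130–137 → 8 bp
  138–217 → 80 bp
  218–245 then 1–129 → 28 + 129 = 157 bp
Sorted largest to smallest: 157, 80, 8 bp.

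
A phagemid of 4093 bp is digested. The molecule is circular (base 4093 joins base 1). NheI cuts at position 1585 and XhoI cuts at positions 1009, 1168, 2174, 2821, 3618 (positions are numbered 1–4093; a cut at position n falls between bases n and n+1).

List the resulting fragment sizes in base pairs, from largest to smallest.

1484, 797, 647, 589, 417, 159 bp

Combined cut positions (sorted): 1009, 1168, 1585, 2174, 2821, 3618.
Circular molecule, 6 cuts → 6 fragments:
  1168 − 1009 = 159 bp
  1585 − 1168 = 417 bp
  2174 − 1585 = 589 bp
  2821 − 2174 = 647 bp
  3618 − 2821 = 797 bp
  wrap: 4093 − 3618 + 1009 = 1484 bp
Sorted largest to smallest: 1484, 797, 647, 589, 417, 159 bp.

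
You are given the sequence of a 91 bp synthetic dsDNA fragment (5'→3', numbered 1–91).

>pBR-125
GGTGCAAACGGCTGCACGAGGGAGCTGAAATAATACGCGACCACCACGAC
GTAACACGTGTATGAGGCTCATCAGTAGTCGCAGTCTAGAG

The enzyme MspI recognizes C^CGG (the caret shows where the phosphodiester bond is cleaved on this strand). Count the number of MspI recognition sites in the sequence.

0

No occurrence of CCGG is present in the sequence.
MspI does not cut: 0 sites.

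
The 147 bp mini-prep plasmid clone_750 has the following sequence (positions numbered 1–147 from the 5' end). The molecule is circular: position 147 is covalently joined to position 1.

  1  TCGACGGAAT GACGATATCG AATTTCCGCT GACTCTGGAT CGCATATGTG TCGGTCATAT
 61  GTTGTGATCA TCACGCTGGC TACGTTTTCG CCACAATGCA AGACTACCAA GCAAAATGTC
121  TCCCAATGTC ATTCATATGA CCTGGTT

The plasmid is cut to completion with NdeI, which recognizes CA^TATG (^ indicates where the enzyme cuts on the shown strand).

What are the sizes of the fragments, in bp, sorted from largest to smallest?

78, 56, 13 bp

NdeI sites (CATATG) start at positions 43, 56, 134.
NdeI cuts after base 2 of each site, so after positions 44, 57, 135.
Circular molecule, 3 cuts → 3 fragments:
  45–57 → 13 bp
  58–135 → 78 bp
  136–147 then 1–44 → 12 + 44 = 56 bp
Sorted largest to smallest: 78, 56, 13 bp.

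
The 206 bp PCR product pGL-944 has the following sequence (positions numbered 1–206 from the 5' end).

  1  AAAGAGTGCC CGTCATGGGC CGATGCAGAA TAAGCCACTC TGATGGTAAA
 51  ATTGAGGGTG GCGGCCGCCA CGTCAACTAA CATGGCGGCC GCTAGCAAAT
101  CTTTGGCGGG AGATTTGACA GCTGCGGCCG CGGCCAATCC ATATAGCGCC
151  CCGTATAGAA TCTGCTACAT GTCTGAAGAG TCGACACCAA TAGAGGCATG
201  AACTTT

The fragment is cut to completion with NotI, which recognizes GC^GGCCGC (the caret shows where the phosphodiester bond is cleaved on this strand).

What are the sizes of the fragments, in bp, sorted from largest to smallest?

81, 62, 39, 24 bp

NotI sites (GCGGCCGC) start at positions 61, 85, 124.
NotI cuts after base 2 of each site, so after positions 62, 86, 125.
Linear molecule, 3 cuts → 4 fragments:
  1–62 → 62 bp
  63–86 → 24 bp
  87–125 → 39 bp
  126–206 → 81 bp
Sorted largest to smallest: 81, 62, 39, 24 bp.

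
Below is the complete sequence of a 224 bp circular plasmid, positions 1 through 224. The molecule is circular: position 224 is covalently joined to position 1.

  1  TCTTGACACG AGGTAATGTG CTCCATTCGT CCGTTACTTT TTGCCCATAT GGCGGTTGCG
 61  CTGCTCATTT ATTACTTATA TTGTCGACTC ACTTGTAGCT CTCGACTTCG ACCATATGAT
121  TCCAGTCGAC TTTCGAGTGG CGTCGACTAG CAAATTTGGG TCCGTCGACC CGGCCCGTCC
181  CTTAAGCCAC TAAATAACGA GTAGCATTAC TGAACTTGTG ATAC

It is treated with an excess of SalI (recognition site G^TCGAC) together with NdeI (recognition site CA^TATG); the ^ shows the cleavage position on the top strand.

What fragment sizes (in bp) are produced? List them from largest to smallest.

SalI sites (GTCGAC) start at positions 83, 125, 142, 164.
SalI cuts after the first base of each site, so after positions 83, 125, 142, 164.
NdeI sites (CATATG) start at positions 46, 113.
NdeI cuts after base 2 of each site, so after positions 47, 114.
Combined cut positions: 47, 83, 114, 125, 142, 164.
Circular molecule, 6 cuts → 6 fragments:
  48–83 → 36 bp
  84–114 → 31 bp
  115–125 → 11 bp
  126–142 → 17 bp
  143–164 → 22 bp
  165–224 then 1–47 → 60 + 47 = 107 bp
Sorted largest to smallest: 107, 36, 31, 22, 17, 11 bp.

107, 36, 31, 22, 17, 11 bp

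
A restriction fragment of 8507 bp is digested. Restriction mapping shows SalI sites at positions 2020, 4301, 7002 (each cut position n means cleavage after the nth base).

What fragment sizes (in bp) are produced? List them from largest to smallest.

Linear molecule, 3 cuts → 4 fragments:
  2020 − 0 = 2020 bp
  4301 − 2020 = 2281 bp
  7002 − 4301 = 2701 bp
  8507 − 7002 = 1505 bp
Sorted largest to smallest: 2701, 2281, 2020, 1505 bp.

2701, 2281, 2020, 1505 bp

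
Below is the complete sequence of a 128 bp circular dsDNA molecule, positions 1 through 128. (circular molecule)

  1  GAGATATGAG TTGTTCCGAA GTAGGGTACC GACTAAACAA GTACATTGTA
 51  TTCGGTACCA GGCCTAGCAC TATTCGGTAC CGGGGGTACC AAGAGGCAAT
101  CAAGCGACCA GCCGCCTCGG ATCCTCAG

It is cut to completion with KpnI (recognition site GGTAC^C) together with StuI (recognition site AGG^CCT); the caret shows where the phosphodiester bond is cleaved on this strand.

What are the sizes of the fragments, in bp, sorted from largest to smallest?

68, 29, 18, 9, 4 bp

KpnI sites (GGTACC) start at positions 25, 54, 76, 85.
KpnI cuts after base 5 of each site (before the last base), so after positions 29, 58, 80, 89.
The StuI site (AGGCCT) starts at position 60.
StuI cuts after base 3 of each site, so after position 62.
Combined cut positions: 29, 58, 62, 80, 89.
Circular molecule, 5 cuts → 5 fragments:
  30–58 → 29 bp
  59–62 → 4 bp
  63–80 → 18 bp
  81–89 → 9 bp
  90–128 then 1–29 → 39 + 29 = 68 bp
Sorted largest to smallest: 68, 29, 18, 9, 4 bp.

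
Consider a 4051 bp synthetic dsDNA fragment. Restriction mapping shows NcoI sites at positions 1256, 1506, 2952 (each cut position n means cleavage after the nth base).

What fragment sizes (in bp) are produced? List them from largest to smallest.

1446, 1256, 1099, 250 bp

Linear molecule, 3 cuts → 4 fragments:
  1256 − 0 = 1256 bp
  1506 − 1256 = 250 bp
  2952 − 1506 = 1446 bp
  4051 − 2952 = 1099 bp
Sorted largest to smallest: 1446, 1256, 1099, 250 bp.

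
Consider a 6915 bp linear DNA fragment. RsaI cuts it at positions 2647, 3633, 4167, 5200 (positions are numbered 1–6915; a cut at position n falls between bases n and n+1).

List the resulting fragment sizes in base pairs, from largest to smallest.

Linear molecule, 4 cuts → 5 fragments:
  2647 − 0 = 2647 bp
  3633 − 2647 = 986 bp
  4167 − 3633 = 534 bp
  5200 − 4167 = 1033 bp
  6915 − 5200 = 1715 bp
Sorted largest to smallest: 2647, 1715, 1033, 986, 534 bp.

2647, 1715, 1033, 986, 534 bp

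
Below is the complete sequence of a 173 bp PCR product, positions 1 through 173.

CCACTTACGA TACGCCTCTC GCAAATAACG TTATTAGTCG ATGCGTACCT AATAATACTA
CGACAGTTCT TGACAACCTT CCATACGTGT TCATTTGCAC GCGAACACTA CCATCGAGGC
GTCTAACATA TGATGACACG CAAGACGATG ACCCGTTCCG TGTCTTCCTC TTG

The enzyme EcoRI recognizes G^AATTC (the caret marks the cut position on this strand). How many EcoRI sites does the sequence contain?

No occurrence of GAATTC is present in the sequence.
EcoRI does not cut: 0 sites.

0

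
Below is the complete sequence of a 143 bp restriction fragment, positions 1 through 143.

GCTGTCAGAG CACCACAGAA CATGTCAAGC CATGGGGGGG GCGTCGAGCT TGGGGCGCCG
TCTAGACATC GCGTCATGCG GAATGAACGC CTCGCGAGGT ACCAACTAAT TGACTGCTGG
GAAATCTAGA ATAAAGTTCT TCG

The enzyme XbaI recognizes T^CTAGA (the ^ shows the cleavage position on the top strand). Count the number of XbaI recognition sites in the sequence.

TCTAGA occurs starting at positions 61, 125.
XbaI cuts at 2 sites.

2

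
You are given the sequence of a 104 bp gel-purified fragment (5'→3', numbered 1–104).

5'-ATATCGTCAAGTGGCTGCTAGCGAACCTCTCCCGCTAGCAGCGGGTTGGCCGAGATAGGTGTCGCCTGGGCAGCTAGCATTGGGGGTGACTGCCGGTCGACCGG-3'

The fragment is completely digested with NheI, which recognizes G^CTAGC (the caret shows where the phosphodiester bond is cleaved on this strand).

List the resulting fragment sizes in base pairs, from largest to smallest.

NheI sites (GCTAGC) start at positions 17, 34, 73.
NheI cuts after the first base of each site, so after positions 17, 34, 73.
Linear molecule, 3 cuts → 4 fragments:
  1–17 → 17 bp
  18–34 → 17 bp
  35–73 → 39 bp
  74–104 → 31 bp
Sorted largest to smallest: 39, 31, 17, 17 bp.

39, 31, 17, 17 bp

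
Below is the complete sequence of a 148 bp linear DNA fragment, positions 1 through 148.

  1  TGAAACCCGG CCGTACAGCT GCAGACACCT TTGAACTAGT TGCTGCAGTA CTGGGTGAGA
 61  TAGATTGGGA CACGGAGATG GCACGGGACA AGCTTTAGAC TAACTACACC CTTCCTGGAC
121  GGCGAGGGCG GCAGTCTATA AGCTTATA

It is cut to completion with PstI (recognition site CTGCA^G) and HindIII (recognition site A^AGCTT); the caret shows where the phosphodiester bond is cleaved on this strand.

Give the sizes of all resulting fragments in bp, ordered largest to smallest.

50, 43, 24, 23, 8 bp

PstI sites (CTGCAG) start at positions 19, 43.
PstI cuts after base 5 of each site (before the last base), so after positions 23, 47.
HindIII sites (AAGCTT) start at positions 90, 140.
HindIII cuts after the first base of each site, so after positions 90, 140.
Combined cut positions: 23, 47, 90, 140.
Linear molecule, 4 cuts → 5 fragments:
  1–23 → 23 bp
  24–47 → 24 bp
  48–90 → 43 bp
  91–140 → 50 bp
  141–148 → 8 bp
Sorted largest to smallest: 50, 43, 24, 23, 8 bp.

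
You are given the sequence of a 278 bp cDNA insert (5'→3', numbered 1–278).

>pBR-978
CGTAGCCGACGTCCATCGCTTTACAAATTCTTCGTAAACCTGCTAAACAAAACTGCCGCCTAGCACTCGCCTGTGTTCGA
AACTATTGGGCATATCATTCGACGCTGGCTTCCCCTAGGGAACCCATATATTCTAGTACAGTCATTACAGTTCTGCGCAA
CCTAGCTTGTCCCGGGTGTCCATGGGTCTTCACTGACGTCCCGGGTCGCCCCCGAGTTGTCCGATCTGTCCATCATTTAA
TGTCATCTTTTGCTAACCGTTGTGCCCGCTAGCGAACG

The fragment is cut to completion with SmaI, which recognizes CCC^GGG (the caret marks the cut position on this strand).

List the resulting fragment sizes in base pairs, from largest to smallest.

173, 76, 29 bp

SmaI sites (CCCGGG) start at positions 171, 200.
SmaI cuts after base 3 of each site, so after positions 173, 202.
Linear molecule, 2 cuts → 3 fragments:
  1–173 → 173 bp
  174–202 → 29 bp
  203–278 → 76 bp
Sorted largest to smallest: 173, 76, 29 bp.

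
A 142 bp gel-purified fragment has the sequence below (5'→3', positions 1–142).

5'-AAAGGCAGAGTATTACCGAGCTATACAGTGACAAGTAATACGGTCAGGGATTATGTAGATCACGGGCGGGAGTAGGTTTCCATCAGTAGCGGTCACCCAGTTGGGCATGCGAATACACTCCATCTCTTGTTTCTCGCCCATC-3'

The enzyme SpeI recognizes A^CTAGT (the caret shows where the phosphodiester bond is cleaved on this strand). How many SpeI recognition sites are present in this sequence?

No occurrence of ACTAGT is present in the sequence.
SpeI does not cut: 0 sites.

0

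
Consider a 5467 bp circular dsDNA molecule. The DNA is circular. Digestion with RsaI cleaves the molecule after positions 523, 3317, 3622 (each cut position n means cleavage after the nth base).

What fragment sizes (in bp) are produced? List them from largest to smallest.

Circular molecule, 3 cuts → 3 fragments:
  3317 − 523 = 2794 bp
  3622 − 3317 = 305 bp
  wrap: 5467 − 3622 + 523 = 2368 bp
Sorted largest to smallest: 2794, 2368, 305 bp.

2794, 2368, 305 bp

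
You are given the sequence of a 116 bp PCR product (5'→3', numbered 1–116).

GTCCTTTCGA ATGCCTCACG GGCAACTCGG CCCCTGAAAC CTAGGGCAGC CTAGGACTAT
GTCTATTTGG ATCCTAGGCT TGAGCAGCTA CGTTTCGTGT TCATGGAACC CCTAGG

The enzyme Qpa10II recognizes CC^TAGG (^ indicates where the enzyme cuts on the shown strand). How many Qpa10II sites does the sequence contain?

4

CCTAGG occurs starting at positions 40, 50, 73, 111.
Qpa10II cuts at 4 sites.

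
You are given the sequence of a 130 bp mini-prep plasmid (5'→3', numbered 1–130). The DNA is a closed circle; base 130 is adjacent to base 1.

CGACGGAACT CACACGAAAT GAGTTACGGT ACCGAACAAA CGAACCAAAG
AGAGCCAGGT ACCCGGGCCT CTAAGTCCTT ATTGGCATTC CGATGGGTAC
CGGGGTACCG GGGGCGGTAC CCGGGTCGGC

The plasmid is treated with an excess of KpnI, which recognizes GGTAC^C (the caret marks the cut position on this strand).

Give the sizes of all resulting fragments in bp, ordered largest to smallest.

KpnI sites (GGTACC) start at positions 28, 58, 96, 104, 116.
KpnI cuts after base 5 of each site (before the last base), so after positions 32, 62, 100, 108, 120.
Circular molecule, 5 cuts → 5 fragments:
  33–62 → 30 bp
  63–100 → 38 bp
  101–108 → 8 bp
  109–120 → 12 bp
  121–130 then 1–32 → 10 + 32 = 42 bp
Sorted largest to smallest: 42, 38, 30, 12, 8 bp.

42, 38, 30, 12, 8 bp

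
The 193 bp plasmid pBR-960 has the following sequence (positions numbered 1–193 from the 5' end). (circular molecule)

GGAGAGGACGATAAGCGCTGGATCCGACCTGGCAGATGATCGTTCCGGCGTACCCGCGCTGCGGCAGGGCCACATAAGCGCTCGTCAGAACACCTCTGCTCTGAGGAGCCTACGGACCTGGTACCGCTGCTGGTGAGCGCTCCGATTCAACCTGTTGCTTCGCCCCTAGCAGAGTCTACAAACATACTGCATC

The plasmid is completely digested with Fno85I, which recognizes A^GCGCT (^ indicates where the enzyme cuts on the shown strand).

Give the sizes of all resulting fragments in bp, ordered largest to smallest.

71, 63, 59 bp

Fno85I sites (AGCGCT) start at positions 14, 77, 136.
Fno85I cuts after the first base of each site, so after positions 14, 77, 136.
Circular molecule, 3 cuts → 3 fragments:
  15–77 → 63 bp
  78–136 → 59 bp
  137–193 then 1–14 → 57 + 14 = 71 bp
Sorted largest to smallest: 71, 63, 59 bp.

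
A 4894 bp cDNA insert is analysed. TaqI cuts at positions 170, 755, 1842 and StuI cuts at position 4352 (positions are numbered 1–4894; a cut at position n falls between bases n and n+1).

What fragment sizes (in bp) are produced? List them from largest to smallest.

2510, 1087, 585, 542, 170 bp

Combined cut positions (sorted): 170, 755, 1842, 4352.
Linear molecule, 4 cuts → 5 fragments:
  170 − 0 = 170 bp
  755 − 170 = 585 bp
  1842 − 755 = 1087 bp
  4352 − 1842 = 2510 bp
  4894 − 4352 = 542 bp
Sorted largest to smallest: 2510, 1087, 585, 542, 170 bp.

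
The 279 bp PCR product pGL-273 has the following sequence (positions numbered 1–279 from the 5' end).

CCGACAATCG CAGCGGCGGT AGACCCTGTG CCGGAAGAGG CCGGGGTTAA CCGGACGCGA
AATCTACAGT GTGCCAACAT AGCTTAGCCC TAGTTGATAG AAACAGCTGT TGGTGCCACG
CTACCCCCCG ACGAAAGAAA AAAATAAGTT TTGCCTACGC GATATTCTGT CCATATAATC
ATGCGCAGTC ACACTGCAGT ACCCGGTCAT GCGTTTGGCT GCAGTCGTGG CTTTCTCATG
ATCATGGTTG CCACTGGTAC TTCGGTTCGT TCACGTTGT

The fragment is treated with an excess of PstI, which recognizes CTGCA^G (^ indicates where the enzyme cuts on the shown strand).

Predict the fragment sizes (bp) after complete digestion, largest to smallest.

198, 56, 25 bp

PstI sites (CTGCAG) start at positions 194, 219.
PstI cuts after base 5 of each site (before the last base), so after positions 198, 223.
Linear molecule, 2 cuts → 3 fragments:
  1–198 → 198 bp
  199–223 → 25 bp
  224–279 → 56 bp
Sorted largest to smallest: 198, 56, 25 bp.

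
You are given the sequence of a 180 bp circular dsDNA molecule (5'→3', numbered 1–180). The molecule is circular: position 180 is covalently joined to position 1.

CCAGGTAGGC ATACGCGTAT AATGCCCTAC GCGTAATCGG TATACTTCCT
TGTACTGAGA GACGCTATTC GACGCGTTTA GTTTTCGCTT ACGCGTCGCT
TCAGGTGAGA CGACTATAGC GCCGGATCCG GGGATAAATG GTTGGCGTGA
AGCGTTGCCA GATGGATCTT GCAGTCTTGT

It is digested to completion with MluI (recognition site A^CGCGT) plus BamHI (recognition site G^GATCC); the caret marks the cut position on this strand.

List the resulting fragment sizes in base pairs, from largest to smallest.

69, 43, 33, 19, 16 bp

MluI sites (ACGCGT) start at positions 13, 29, 72, 91.
MluI cuts after the first base of each site, so after positions 13, 29, 72, 91.
The BamHI site (GGATCC) starts at position 124.
BamHI cuts after the first base of each site, so after position 124.
Combined cut positions: 13, 29, 72, 91, 124.
Circular molecule, 5 cuts → 5 fragments:
  14–29 → 16 bp
  30–72 → 43 bp
  73–91 → 19 bp
  92–124 → 33 bp
  125–180 then 1–13 → 56 + 13 = 69 bp
Sorted largest to smallest: 69, 43, 33, 19, 16 bp.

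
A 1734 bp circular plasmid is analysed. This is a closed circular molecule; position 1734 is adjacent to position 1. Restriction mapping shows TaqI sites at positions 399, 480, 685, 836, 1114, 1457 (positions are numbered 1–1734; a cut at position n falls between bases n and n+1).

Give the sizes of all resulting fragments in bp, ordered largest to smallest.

Circular molecule, 6 cuts → 6 fragments:
  480 − 399 = 81 bp
  685 − 480 = 205 bp
  836 − 685 = 151 bp
  1114 − 836 = 278 bp
  1457 − 1114 = 343 bp
  wrap: 1734 − 1457 + 399 = 676 bp
Sorted largest to smallest: 676, 343, 278, 205, 151, 81 bp.

676, 343, 278, 205, 151, 81 bp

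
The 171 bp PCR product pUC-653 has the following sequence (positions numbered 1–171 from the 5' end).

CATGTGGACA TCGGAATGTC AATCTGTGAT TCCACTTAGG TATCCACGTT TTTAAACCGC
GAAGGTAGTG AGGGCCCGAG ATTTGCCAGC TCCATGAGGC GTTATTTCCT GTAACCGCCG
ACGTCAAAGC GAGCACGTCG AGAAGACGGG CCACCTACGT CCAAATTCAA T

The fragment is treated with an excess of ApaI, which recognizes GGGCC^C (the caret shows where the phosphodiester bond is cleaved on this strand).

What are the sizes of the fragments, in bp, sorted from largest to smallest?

95, 76 bp

The ApaI site (GGGCCC) starts at position 72.
ApaI cuts after base 5 of each site (before the last base), so after position 76.
Linear molecule, 1 cut → 2 fragments:
  1–76 → 76 bp
  77–171 → 95 bp
Sorted largest to smallest: 95, 76 bp.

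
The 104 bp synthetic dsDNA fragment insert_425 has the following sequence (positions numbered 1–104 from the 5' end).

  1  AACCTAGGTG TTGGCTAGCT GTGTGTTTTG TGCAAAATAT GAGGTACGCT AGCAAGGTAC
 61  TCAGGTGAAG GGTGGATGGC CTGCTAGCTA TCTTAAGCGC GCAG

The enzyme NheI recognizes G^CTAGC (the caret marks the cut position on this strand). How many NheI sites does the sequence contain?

3

GCTAGC occurs starting at positions 14, 48, 83.
NheI cuts at 3 sites.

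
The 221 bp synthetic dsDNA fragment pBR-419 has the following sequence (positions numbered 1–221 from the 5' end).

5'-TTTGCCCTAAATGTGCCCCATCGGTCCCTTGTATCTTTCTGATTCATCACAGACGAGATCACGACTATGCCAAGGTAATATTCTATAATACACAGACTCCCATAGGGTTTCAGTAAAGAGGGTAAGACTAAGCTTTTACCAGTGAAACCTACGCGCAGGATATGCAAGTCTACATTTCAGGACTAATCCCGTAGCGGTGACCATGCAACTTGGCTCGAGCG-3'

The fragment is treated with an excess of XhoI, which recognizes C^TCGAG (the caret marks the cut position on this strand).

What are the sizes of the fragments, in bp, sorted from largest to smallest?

The XhoI site (CTCGAG) starts at position 214.
XhoI cuts after the first base of each site, so after position 214.
Linear molecule, 1 cut → 2 fragments:
  1–214 → 214 bp
  215–221 → 7 bp
Sorted largest to smallest: 214, 7 bp.

214, 7 bp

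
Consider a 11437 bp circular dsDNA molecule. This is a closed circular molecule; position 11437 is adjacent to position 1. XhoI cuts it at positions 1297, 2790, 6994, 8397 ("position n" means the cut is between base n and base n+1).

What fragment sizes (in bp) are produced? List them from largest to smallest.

Circular molecule, 4 cuts → 4 fragments:
  2790 − 1297 = 1493 bp
  6994 − 2790 = 4204 bp
  8397 − 6994 = 1403 bp
  wrap: 11437 − 8397 + 1297 = 4337 bp
Sorted largest to smallest: 4337, 4204, 1493, 1403 bp.

4337, 4204, 1493, 1403 bp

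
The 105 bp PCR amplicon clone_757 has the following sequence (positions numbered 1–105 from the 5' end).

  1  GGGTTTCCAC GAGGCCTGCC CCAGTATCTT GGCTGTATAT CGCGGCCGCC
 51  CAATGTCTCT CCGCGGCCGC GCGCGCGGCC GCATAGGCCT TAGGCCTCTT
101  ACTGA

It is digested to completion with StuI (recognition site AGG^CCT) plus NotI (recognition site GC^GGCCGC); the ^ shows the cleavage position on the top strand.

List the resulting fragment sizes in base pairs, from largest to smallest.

StuI sites (AGGCCT) start at positions 12, 85, 92.
StuI cuts after base 3 of each site, so after positions 14, 87, 94.
NotI sites (GCGGCCGC) start at positions 42, 63, 75.
NotI cuts after base 2 of each site, so after positions 43, 64, 76.
Combined cut positions: 14, 43, 64, 76, 87, 94.
Linear molecule, 6 cuts → 7 fragments:
  1–14 → 14 bp
  15–43 → 29 bp
  44–64 → 21 bp
  65–76 → 12 bp
  77–87 → 11 bp
  88–94 → 7 bp
  95–105 → 11 bp
Sorted largest to smallest: 29, 21, 14, 12, 11, 11, 7 bp.

29, 21, 14, 12, 11, 11, 7 bp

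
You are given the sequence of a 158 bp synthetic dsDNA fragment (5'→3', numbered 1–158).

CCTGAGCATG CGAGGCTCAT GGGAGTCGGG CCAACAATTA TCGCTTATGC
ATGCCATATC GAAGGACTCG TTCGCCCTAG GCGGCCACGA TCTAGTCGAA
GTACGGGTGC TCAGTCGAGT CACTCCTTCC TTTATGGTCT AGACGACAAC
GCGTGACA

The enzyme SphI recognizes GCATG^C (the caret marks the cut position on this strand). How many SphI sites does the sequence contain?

GCATGC occurs starting at positions 6, 49.
SphI cuts at 2 sites.

2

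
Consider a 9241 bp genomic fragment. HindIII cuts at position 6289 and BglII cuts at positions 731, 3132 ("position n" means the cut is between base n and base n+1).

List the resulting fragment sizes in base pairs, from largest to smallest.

3157, 2952, 2401, 731 bp

Combined cut positions (sorted): 731, 3132, 6289.
Linear molecule, 3 cuts → 4 fragments:
  731 − 0 = 731 bp
  3132 − 731 = 2401 bp
  6289 − 3132 = 3157 bp
  9241 − 6289 = 2952 bp
Sorted largest to smallest: 3157, 2952, 2401, 731 bp.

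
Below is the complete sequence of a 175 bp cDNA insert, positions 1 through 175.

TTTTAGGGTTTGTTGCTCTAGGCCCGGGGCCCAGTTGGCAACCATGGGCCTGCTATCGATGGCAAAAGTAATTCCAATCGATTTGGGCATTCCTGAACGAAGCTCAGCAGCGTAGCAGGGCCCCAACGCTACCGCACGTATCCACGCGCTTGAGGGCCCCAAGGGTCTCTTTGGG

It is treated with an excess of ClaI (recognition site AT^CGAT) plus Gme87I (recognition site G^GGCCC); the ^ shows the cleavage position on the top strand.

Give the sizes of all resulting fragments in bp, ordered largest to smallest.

40, 36, 29, 27, 22, 21 bp

ClaI sites (ATCGAT) start at positions 55, 77.
ClaI cuts after base 2 of each site, so after positions 56, 78.
Gme87I sites (GGGCCC) start at positions 27, 118, 154.
Gme87I cuts after the first base of each site, so after positions 27, 118, 154.
Combined cut positions: 27, 56, 78, 118, 154.
Linear molecule, 5 cuts → 6 fragments:
  1–27 → 27 bp
  28–56 → 29 bp
  57–78 → 22 bp
  79–118 → 40 bp
  119–154 → 36 bp
  155–175 → 21 bp
Sorted largest to smallest: 40, 36, 29, 27, 22, 21 bp.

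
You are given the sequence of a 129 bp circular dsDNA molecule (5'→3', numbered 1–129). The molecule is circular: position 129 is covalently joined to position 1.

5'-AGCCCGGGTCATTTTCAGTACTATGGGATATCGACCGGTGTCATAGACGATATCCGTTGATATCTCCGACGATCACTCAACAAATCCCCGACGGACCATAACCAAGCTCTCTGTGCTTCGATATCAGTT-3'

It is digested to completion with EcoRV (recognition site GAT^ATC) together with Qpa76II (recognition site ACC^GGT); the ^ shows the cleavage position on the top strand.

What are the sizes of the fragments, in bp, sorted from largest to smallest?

61, 36, 15, 10, 7 bp

EcoRV sites (GATATC) start at positions 27, 49, 59, 120.
EcoRV cuts after base 3 of each site, so after positions 29, 51, 61, 122.
The Qpa76II site (ACCGGT) starts at position 34.
Qpa76II cuts after base 3 of each site, so after position 36.
Combined cut positions: 29, 36, 51, 61, 122.
Circular molecule, 5 cuts → 5 fragments:
  30–36 → 7 bp
  37–51 → 15 bp
  52–61 → 10 bp
  62–122 → 61 bp
  123–129 then 1–29 → 7 + 29 = 36 bp
Sorted largest to smallest: 61, 36, 15, 10, 7 bp.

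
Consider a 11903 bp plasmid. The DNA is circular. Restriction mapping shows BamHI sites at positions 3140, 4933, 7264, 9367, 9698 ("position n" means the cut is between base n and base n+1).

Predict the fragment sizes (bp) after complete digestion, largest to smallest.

5345, 2331, 2103, 1793, 331 bp

Circular molecule, 5 cuts → 5 fragments:
  4933 − 3140 = 1793 bp
  7264 − 4933 = 2331 bp
  9367 − 7264 = 2103 bp
  9698 − 9367 = 331 bp
  wrap: 11903 − 9698 + 3140 = 5345 bp
Sorted largest to smallest: 5345, 2331, 2103, 1793, 331 bp.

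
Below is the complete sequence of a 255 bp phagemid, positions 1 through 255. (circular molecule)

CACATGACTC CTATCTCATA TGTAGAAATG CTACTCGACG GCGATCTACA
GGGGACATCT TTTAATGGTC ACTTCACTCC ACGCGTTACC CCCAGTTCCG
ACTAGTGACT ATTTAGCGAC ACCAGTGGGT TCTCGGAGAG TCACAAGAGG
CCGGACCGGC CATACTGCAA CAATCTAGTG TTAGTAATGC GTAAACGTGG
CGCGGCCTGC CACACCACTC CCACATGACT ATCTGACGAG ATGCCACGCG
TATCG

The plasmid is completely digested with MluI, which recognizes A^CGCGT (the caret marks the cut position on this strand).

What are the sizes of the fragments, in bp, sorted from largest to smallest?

MluI sites (ACGCGT) start at positions 81, 246.
MluI cuts after the first base of each site, so after positions 81, 246.
Circular molecule, 2 cuts → 2 fragments:
  82–246 → 165 bp
  247–255 then 1–81 → 9 + 81 = 90 bp
Sorted largest to smallest: 165, 90 bp.

165, 90 bp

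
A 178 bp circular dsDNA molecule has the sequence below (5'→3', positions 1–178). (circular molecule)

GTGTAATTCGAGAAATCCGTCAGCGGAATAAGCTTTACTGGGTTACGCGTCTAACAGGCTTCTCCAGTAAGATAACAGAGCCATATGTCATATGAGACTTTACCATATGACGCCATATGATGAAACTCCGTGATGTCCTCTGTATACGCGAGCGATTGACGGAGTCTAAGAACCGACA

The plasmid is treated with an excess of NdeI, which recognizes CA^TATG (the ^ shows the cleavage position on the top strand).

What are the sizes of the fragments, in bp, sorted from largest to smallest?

146, 15, 10, 7 bp

NdeI sites (CATATG) start at positions 82, 89, 104, 114.
NdeI cuts after base 2 of each site, so after positions 83, 90, 105, 115.
Circular molecule, 4 cuts → 4 fragments:
  84–90 → 7 bp
  91–105 → 15 bp
  106–115 → 10 bp
  116–178 then 1–83 → 63 + 83 = 146 bp
Sorted largest to smallest: 146, 15, 10, 7 bp.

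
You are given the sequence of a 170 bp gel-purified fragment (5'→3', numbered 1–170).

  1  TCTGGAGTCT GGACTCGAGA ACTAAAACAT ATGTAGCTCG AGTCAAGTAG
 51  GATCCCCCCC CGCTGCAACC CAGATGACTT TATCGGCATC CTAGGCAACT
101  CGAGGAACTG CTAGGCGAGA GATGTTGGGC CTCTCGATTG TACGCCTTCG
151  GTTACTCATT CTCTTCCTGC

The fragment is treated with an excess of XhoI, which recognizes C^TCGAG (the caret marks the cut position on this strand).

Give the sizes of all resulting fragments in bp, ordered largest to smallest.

71, 62, 23, 14 bp

XhoI sites (CTCGAG) start at positions 14, 37, 99.
XhoI cuts after the first base of each site, so after positions 14, 37, 99.
Linear molecule, 3 cuts → 4 fragments:
  1–14 → 14 bp
  15–37 → 23 bp
  38–99 → 62 bp
  100–170 → 71 bp
Sorted largest to smallest: 71, 62, 23, 14 bp.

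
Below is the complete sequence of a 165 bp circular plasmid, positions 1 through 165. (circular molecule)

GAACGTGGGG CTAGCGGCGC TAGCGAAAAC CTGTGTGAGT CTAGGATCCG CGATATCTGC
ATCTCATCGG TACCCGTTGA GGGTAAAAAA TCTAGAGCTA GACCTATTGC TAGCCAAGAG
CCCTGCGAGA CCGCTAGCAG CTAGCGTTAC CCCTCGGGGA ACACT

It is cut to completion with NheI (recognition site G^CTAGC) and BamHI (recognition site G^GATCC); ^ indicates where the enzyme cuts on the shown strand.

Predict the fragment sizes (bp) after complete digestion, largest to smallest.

NheI sites (GCTAGC) start at positions 10, 19, 109, 133, 140.
NheI cuts after the first base of each site, so after positions 10, 19, 109, 133, 140.
The BamHI site (GGATCC) starts at position 44.
BamHI cuts after the first base of each site, so after position 44.
Combined cut positions: 10, 19, 44, 109, 133, 140.
Circular molecule, 6 cuts → 6 fragments:
  11–19 → 9 bp
  20–44 → 25 bp
  45–109 → 65 bp
  110–133 → 24 bp
  134–140 → 7 bp
  141–165 then 1–10 → 25 + 10 = 35 bp
Sorted largest to smallest: 65, 35, 25, 24, 9, 7 bp.

65, 35, 25, 24, 9, 7 bp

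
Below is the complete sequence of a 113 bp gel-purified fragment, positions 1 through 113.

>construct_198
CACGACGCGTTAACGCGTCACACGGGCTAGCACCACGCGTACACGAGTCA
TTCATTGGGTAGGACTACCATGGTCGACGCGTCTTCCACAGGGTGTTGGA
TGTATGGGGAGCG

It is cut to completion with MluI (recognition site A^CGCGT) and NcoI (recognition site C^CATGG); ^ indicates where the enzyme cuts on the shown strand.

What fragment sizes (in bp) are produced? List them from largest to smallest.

36, 33, 22, 9, 8, 5 bp

MluI sites (ACGCGT) start at positions 5, 13, 35, 77.
MluI cuts after the first base of each site, so after positions 5, 13, 35, 77.
The NcoI site (CCATGG) starts at position 68.
NcoI cuts after the first base of each site, so after position 68.
Combined cut positions: 5, 13, 35, 68, 77.
Linear molecule, 5 cuts → 6 fragments:
  1–5 → 5 bp
  6–13 → 8 bp
  14–35 → 22 bp
  36–68 → 33 bp
  69–77 → 9 bp
  78–113 → 36 bp
Sorted largest to smallest: 36, 33, 22, 9, 8, 5 bp.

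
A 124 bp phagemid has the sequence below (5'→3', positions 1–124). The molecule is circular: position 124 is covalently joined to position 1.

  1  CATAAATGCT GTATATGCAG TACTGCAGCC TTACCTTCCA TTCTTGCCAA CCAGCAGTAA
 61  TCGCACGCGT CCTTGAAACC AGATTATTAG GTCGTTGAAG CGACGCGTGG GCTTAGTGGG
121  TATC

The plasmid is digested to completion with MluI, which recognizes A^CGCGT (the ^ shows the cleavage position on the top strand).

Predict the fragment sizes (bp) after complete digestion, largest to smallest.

MluI sites (ACGCGT) start at positions 65, 103.
MluI cuts after the first base of each site, so after positions 65, 103.
Circular molecule, 2 cuts → 2 fragments:
  66–103 → 38 bp
  104–124 then 1–65 → 21 + 65 = 86 bp
Sorted largest to smallest: 86, 38 bp.

86, 38 bp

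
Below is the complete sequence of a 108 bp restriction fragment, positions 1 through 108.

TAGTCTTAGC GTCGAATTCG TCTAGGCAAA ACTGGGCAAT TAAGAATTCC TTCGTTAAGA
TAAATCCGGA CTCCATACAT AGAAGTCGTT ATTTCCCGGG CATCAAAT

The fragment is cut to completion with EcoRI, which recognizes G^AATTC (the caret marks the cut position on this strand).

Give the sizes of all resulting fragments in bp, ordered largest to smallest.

64, 30, 14 bp

EcoRI sites (GAATTC) start at positions 14, 44.
EcoRI cuts after the first base of each site, so after positions 14, 44.
Linear molecule, 2 cuts → 3 fragments:
  1–14 → 14 bp
  15–44 → 30 bp
  45–108 → 64 bp
Sorted largest to smallest: 64, 30, 14 bp.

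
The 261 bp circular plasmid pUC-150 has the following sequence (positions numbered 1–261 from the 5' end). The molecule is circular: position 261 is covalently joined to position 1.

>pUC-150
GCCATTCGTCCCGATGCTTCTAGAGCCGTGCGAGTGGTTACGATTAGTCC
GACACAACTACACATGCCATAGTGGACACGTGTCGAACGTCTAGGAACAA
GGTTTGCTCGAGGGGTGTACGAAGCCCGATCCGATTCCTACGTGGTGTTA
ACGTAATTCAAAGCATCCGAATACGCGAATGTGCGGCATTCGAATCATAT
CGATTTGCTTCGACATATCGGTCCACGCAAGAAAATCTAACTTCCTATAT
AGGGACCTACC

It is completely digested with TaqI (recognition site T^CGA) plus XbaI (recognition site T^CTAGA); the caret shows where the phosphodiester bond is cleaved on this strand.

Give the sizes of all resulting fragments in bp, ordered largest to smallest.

TaqI sites (TCGA) start at positions 83, 108, 190, 200, 210.
TaqI cuts after the first base of each site, so after positions 83, 108, 190, 200, 210.
The XbaI site (TCTAGA) starts at position 19.
XbaI cuts after the first base of each site, so after position 19.
Combined cut positions: 19, 83, 108, 190, 200, 210.
Circular molecule, 6 cuts → 6 fragments:
  20–83 → 64 bp
  84–108 → 25 bp
  109–190 → 82 bp
  191–200 → 10 bp
  201–210 → 10 bp
  211–261 then 1–19 → 51 + 19 = 70 bp
Sorted largest to smallest: 82, 70, 64, 25, 10, 10 bp.

82, 70, 64, 25, 10, 10 bp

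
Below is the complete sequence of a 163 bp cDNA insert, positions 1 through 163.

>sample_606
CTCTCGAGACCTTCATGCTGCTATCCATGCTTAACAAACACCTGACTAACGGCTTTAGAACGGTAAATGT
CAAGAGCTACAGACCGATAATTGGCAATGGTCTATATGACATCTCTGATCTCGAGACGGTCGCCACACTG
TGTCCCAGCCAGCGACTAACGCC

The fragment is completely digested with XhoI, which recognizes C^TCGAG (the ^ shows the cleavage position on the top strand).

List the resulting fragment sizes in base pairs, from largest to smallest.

117, 43, 3 bp

XhoI sites (CTCGAG) start at positions 3, 120.
XhoI cuts after the first base of each site, so after positions 3, 120.
Linear molecule, 2 cuts → 3 fragments:
  1–3 → 3 bp
  4–120 → 117 bp
  121–163 → 43 bp
Sorted largest to smallest: 117, 43, 3 bp.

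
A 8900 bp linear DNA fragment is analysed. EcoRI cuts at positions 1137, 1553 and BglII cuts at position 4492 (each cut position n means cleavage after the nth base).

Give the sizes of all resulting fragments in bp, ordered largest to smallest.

Combined cut positions (sorted): 1137, 1553, 4492.
Linear molecule, 3 cuts → 4 fragments:
  1137 − 0 = 1137 bp
  1553 − 1137 = 416 bp
  4492 − 1553 = 2939 bp
  8900 − 4492 = 4408 bp
Sorted largest to smallest: 4408, 2939, 1137, 416 bp.

4408, 2939, 1137, 416 bp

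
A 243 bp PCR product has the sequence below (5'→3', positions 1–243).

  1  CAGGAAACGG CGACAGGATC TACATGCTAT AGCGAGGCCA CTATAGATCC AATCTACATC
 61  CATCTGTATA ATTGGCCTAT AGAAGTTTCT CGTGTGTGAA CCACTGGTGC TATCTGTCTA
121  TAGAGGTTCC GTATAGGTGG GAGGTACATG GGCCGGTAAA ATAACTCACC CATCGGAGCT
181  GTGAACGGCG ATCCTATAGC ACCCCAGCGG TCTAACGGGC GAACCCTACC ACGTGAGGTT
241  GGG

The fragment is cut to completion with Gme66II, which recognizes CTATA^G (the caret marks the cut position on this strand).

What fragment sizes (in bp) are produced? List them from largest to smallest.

Gme66II sites (CTATAG) start at positions 27, 41, 77, 118, 194.
Gme66II cuts after base 5 of each site (before the last base), so after positions 31, 45, 81, 122, 198.
Linear molecule, 5 cuts → 6 fragments:
  1–31 → 31 bp
  32–45 → 14 bp
  46–81 → 36 bp
  82–122 → 41 bp
  123–198 → 76 bp
  199–243 → 45 bp
Sorted largest to smallest: 76, 45, 41, 36, 31, 14 bp.

76, 45, 41, 36, 31, 14 bp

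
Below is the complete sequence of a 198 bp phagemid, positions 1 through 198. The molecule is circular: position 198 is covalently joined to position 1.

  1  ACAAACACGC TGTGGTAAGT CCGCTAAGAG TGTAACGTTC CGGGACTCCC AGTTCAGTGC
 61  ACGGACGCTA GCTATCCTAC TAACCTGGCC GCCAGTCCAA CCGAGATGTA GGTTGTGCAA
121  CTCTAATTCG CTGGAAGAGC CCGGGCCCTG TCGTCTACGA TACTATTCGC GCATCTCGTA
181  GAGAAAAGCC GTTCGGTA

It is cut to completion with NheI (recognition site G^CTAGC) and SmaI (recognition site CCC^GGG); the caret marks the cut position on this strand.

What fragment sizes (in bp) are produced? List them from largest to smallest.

123, 75 bp

The NheI site (GCTAGC) starts at position 67.
NheI cuts after the first base of each site, so after position 67.
The SmaI site (CCCGGG) starts at position 140.
SmaI cuts after base 3 of each site, so after position 142.
Combined cut positions: 67, 142.
Circular molecule, 2 cuts → 2 fragments:
  68–142 → 75 bp
  143–198 then 1–67 → 56 + 67 = 123 bp
Sorted largest to smallest: 123, 75 bp.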